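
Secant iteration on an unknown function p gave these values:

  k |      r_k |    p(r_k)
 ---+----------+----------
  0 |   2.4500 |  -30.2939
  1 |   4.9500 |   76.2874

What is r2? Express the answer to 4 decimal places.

3.1606

r2 = 4.9500 − 76.2874·(4.9500 − 2.4500) / (76.2874 − (-30.2939))
   = 4.9500 − (190.718500)/(106.581300) = 3.160582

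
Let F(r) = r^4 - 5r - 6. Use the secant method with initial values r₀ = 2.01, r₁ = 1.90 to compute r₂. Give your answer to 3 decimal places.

F(2.01) = 0.27241, F(1.90) = -2.46790
r₂ = 1.90000 − (-2.46790)·(1.90000 − 2.01000) / (-2.46790 − 0.27241) = 1.90000 − (0.27147)/(-2.74031) = 1.99907

1.999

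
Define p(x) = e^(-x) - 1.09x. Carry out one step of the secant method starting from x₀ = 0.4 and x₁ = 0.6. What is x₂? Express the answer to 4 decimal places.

0.5380

p(0.4) = 0.234320, p(0.6) = -0.105188
x₂ = 0.600000 − (-0.105188)·(0.600000 − 0.400000) / (-0.105188 − 0.234320) = 0.600000 − (-0.021038)/(-0.339508) = 0.538035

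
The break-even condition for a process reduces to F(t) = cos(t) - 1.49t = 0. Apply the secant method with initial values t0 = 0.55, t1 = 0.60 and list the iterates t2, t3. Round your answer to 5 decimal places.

F(0.55) = 0.0330245, F(0.60) = -0.0686644
t2 = 0.6000000 − (-0.0686644)·(0.6000000 − 0.5500000) / (-0.0686644 − 0.0330245) = 0.6000000 − (-0.0034332)/(-0.1016889) = 0.5662380
F(0.5662380) = 0.0002305
t3 = 0.5662380 − 0.0002305·(0.5662380 − 0.6000000) / (0.0002305 − (-0.0686644)) = 0.5662380 − (-0.0000078)/(0.0688948) = 0.5663510

0.56624, 0.56635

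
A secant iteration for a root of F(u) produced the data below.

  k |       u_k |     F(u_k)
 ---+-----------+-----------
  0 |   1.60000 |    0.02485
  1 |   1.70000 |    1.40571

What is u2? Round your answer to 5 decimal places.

1.59820

u2 = 1.70000 − 1.40571·(1.70000 − 1.60000) / (1.40571 − 0.02485)
   = 1.70000 − (0.1405710)/(1.3808600) = 1.5982004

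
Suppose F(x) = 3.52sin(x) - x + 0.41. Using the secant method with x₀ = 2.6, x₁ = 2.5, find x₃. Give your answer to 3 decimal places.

2.504

F(2.6) = -0.37544, F(2.5) = 0.01662
x₂ = 2.50000 − 0.01662·(2.50000 − 2.60000) / (0.01662 − (-0.37544)) = 2.50000 − (-0.00166)/(0.39206) = 2.50424
F(2.50424) = 0.00041
x₃ = 2.50424 − 0.00041·(2.50424 − 2.50000) / (0.00041 − 0.01662) = 2.50424 − (0.00000)/(-0.01621) = 2.50435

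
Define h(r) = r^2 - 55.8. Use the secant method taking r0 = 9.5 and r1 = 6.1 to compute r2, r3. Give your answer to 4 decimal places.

7.2917, 7.4882

h(9.5) = 34.450000, h(6.1) = -18.590000
r2 = 6.100000 − (-18.590000)·(6.100000 − 9.500000) / (-18.590000 − 34.450000) = 6.100000 − (63.206000)/(-53.040000) = 7.291667
h(7.291667) = -2.631597
r3 = 7.291667 − (-2.631597)·(7.291667 − 6.100000) / (-2.631597 − (-18.590000)) = 7.291667 − (-3.135987)/(15.958403) = 7.488177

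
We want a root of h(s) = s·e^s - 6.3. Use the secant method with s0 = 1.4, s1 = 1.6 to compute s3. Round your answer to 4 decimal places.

h(1.4) = -0.622720, h(1.6) = 1.624852
s2 = 1.600000 − 1.624852·(1.600000 − 1.400000) / (1.624852 − (-0.622720)) = 1.600000 − (0.324970)/(2.247572) = 1.455413
h(1.455413) = -0.061734
s3 = 1.455413 − (-0.061734)·(1.455413 − 1.600000) / (-0.061734 − 1.624852) = 1.455413 − (0.008926)/(-1.686586) = 1.460705

1.4607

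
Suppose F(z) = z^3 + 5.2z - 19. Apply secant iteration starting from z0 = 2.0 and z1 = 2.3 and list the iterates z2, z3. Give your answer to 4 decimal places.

2.0314, 2.0342

F(2.0) = -0.600000, F(2.3) = 5.127000
z2 = 2.300000 − 5.127000·(2.300000 − 2.000000) / (5.127000 − (-0.600000)) = 2.300000 − (1.538100)/(5.727000) = 2.031430
F(2.031430) = -0.053445
z3 = 2.031430 − (-0.053445)·(2.031430 − 2.300000) / (-0.053445 − 5.127000) = 2.031430 − (0.014354)/(-5.180445) = 2.034201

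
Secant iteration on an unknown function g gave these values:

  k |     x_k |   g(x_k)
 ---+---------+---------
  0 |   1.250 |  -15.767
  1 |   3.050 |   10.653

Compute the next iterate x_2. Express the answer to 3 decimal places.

x_2 = 3.050 − 10.653·(3.050 − 1.250) / (10.653 − (-15.767))
   = 3.050 − (19.17540)/(26.42000) = 2.32421

2.324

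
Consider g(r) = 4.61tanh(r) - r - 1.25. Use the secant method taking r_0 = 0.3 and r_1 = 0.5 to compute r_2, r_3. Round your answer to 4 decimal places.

g(0.3) = -0.207049, g(0.5) = 0.380360
r_2 = 0.500000 − 0.380360·(0.500000 − 0.300000) / (0.380360 − (-0.207049)) = 0.500000 − (0.076072)/(0.587409) = 0.370496
g(0.370496) = 0.013404
r_3 = 0.370496 − 0.013404·(0.370496 − 0.500000) / (0.013404 − 0.380360) = 0.370496 − (-0.001736)/(-0.366956) = 0.365765

0.3705, 0.3658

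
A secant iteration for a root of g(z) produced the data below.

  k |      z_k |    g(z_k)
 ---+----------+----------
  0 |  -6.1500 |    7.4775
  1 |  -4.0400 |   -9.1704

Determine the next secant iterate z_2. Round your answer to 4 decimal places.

z_2 = -4.0400 − (-9.1704)·(-4.0400 − (-6.1500)) / (-9.1704 − 7.4775)
   = -4.0400 − (-19.349544)/(-16.647900) = -5.202281

-5.2023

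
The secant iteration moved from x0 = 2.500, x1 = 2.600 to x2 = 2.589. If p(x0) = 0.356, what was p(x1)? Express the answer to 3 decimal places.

-0.044

The secant line through (2.500, 0.356) and (2.600, p(x1)) crosses zero at x2 = 2.589.
So (2.500, 0.356), (2.600, p(x1)), (2.589, 0) are collinear:
p(x1) = 0.356 · (2.600 − 2.589) / (2.500 − 2.589) = 0.356 · (0.01100)/(-0.08900) = -0.04400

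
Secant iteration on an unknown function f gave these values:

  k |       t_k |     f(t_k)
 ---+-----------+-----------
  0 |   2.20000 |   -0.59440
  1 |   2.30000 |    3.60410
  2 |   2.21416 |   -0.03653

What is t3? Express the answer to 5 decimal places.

2.21502

t3 = 2.21416 − (-0.03653)·(2.21416 − 2.30000) / (-0.03653 − 3.60410)
   = 2.21416 − (0.0031357)/(-3.6406300) = 2.2150213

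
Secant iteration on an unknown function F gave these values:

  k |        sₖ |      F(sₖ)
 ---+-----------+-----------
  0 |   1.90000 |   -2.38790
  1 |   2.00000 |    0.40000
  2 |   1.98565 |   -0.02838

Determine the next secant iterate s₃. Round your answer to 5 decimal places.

s₃ = 1.98565 − (-0.02838)·(1.98565 − 2.00000) / (-0.02838 − 0.40000)
   = 1.98565 − (0.0004073)/(-0.4283800) = 1.9866007

1.98660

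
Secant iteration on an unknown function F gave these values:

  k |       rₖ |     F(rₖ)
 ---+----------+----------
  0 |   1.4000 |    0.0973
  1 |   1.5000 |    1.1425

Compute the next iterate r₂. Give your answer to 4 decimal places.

1.3907

r₂ = 1.5000 − 1.1425·(1.5000 − 1.4000) / (1.1425 − 0.0973)
   = 1.5000 − (0.114250)/(1.045200) = 1.390691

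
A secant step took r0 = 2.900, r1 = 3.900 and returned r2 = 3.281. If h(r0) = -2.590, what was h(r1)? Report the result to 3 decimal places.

The secant line through (2.900, -2.590) and (3.900, h(r1)) crosses zero at r2 = 3.281.
So (2.900, -2.590), (3.900, h(r1)), (3.281, 0) are collinear:
h(r1) = -2.590 · (3.900 − 3.281) / (2.900 − 3.281) = -2.590 · (0.61900)/(-0.38100) = 4.20790

4.208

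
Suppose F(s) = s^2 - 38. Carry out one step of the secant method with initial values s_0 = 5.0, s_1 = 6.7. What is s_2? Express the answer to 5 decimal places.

6.11111

F(5.0) = -13.0000000, F(6.7) = 6.8900000
s_2 = 6.7000000 − 6.8900000·(6.7000000 − 5.0000000) / (6.8900000 − (-13.0000000)) = 6.7000000 − (11.7130000)/(19.8900000) = 6.1111111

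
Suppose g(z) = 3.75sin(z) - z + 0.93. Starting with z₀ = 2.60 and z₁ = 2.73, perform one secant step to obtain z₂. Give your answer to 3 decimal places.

2.661

g(2.60) = 0.26313, g(2.73) = -0.29974
z₂ = 2.73000 − (-0.29974)·(2.73000 − 2.60000) / (-0.29974 − 0.26313) = 2.73000 − (-0.03897)/(-0.56287) = 2.66077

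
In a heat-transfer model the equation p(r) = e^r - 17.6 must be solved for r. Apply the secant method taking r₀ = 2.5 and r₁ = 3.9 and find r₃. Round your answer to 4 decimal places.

p(2.5) = -5.417506, p(3.9) = 31.802449
r₂ = 3.900000 − 31.802449·(3.900000 − 2.500000) / (31.802449 − (-5.417506)) = 3.900000 − (44.523429)/(37.219955) = 2.703775
p(2.703775) = -2.663986
r₃ = 2.703775 − (-2.663986)·(2.703775 − 3.900000) / (-2.663986 − 31.802449) = 2.703775 − (3.186726)/(-34.466435) = 2.796234

2.7962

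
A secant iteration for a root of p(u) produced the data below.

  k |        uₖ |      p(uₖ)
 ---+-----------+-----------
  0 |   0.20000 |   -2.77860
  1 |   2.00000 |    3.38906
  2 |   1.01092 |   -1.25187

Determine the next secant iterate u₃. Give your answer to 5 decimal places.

u₃ = 1.01092 − (-1.25187)·(1.01092 − 2.00000) / (-1.25187 − 3.38906)
   = 1.01092 − (1.2381996)/(-4.6409300) = 1.2777199

1.27772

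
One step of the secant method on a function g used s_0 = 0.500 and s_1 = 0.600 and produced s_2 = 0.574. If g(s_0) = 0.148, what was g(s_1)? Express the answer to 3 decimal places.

-0.052

The secant line through (0.500, 0.148) and (0.600, g(s_1)) crosses zero at s_2 = 0.574.
So (0.500, 0.148), (0.600, g(s_1)), (0.574, 0) are collinear:
g(s_1) = 0.148 · (0.600 − 0.574) / (0.500 − 0.574) = 0.148 · (0.02600)/(-0.07400) = -0.05200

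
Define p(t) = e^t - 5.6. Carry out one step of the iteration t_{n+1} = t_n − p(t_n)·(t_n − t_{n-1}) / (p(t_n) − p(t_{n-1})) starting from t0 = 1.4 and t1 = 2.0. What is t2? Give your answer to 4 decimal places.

p(1.4) = -1.544800, p(2.0) = 1.789056
t2 = 2.000000 − 1.789056·(2.000000 − 1.400000) / (1.789056 − (-1.544800)) = 2.000000 − (1.073434)/(3.333856) = 1.678020

1.6780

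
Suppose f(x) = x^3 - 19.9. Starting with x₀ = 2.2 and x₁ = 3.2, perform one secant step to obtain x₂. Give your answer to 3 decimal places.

2.618

f(2.2) = -9.25200, f(3.2) = 12.86800
x₂ = 3.20000 − 12.86800·(3.20000 − 2.20000) / (12.86800 − (-9.25200)) = 3.20000 − (12.86800)/(22.12000) = 2.61826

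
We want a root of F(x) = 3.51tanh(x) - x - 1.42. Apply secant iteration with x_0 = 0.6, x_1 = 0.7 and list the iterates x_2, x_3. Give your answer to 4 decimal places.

0.6990, 0.6989

F(0.6) = -0.134956, F(0.7) = 0.001331
x_2 = 0.700000 − 0.001331·(0.700000 − 0.600000) / (0.001331 − (-0.134956)) = 0.700000 − (0.000133)/(0.136287) = 0.699023
F(0.699023) = 0.000130
x_3 = 0.699023 − 0.000130·(0.699023 − 0.700000) / (0.000130 − 0.001331) = 0.699023 − (0.000000)/(-0.001200) = 0.698917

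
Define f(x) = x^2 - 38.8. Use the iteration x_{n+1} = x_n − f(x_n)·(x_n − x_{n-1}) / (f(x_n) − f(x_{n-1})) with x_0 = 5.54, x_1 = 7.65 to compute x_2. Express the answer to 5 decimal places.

6.15474

f(5.54) = -8.1084000, f(7.65) = 19.7225000
x_2 = 7.6500000 − 19.7225000·(7.6500000 − 5.5400000) / (19.7225000 − (-8.1084000)) = 7.6500000 − (41.6144750)/(27.8309000) = 6.1547384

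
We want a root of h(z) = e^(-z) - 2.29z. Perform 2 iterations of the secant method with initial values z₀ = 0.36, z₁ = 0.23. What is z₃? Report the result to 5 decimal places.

h(0.36) = -0.1267237, h(0.23) = 0.2678336
z₂ = 0.2300000 − 0.2678336·(0.2300000 − 0.3600000) / (0.2678336 − (-0.1267237)) = 0.2300000 − (-0.0348184)/(0.3945573) = 0.3182467
h(0.3182467) = -0.0013616
z₃ = 0.3182467 − (-0.0013616)·(0.3182467 − 0.2300000) / (-0.0013616 − 0.2678336) = 0.3182467 − (-0.0001202)/(-0.2691952) = 0.3178003

0.31780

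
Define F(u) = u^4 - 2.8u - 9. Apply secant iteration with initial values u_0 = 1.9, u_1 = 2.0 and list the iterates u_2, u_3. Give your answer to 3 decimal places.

F(1.9) = -1.28790, F(2.0) = 1.40000
u_2 = 2.00000 − 1.40000·(2.00000 − 1.90000) / (1.40000 − (-1.28790)) = 2.00000 − (0.14000)/(2.68790) = 1.94791
F(1.94791) = -0.05690
u_3 = 1.94791 − (-0.05690)·(1.94791 − 2.00000) / (-0.05690 − 1.40000) = 1.94791 − (0.00296)/(-1.45690) = 1.94995

1.948, 1.950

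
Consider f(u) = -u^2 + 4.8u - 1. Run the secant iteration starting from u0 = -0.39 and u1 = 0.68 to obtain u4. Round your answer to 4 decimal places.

f(-0.39) = -3.024100, f(0.68) = 1.801600
u2 = 0.680000 − 1.801600·(0.680000 − (-0.390000)) / (1.801600 − (-3.024100)) = 0.680000 − (1.927712)/(4.825700) = 0.280532
f(0.280532) = 0.267856
u3 = 0.280532 − 0.267856·(0.280532 − 0.680000) / (0.267856 − 1.801600) = 0.280532 − (-0.107000)/(-1.533744) = 0.210768
f(0.210768) = -0.032735
u4 = 0.210768 − (-0.032735)·(0.210768 − 0.280532) / (-0.032735 − 0.267856) = 0.210768 − (0.002284)/(-0.300591) = 0.218366

0.2184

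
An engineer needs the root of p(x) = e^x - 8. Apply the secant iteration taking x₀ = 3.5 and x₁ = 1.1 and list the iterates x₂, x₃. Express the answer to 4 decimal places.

p(3.5) = 25.115452, p(1.1) = -4.995834
x₂ = 1.100000 − (-4.995834)·(1.100000 − 3.500000) / (-4.995834 − 25.115452) = 1.100000 − (11.990002)/(-30.111286) = 1.498190
p(1.498190) = -3.526417
x₃ = 1.498190 − (-3.526417)·(1.498190 − 1.100000) / (-3.526417 − (-4.995834)) = 1.498190 − (-1.404183)/(1.469417) = 2.453795

1.4982, 2.4538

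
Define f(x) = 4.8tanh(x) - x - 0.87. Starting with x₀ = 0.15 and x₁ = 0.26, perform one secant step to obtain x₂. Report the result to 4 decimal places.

0.2348

f(0.15) = -0.305352, f(0.26) = 0.090619
x₂ = 0.260000 − 0.090619·(0.260000 − 0.150000) / (0.090619 − (-0.305352)) = 0.260000 − (0.009968)/(0.395970) = 0.234826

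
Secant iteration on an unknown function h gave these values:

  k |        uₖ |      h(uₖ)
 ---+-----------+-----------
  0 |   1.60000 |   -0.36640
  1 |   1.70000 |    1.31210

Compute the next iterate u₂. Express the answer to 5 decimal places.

u₂ = 1.70000 − 1.31210·(1.70000 − 1.60000) / (1.31210 − (-0.36640))
   = 1.70000 − (0.1312100)/(1.6785000) = 1.6218290

1.62183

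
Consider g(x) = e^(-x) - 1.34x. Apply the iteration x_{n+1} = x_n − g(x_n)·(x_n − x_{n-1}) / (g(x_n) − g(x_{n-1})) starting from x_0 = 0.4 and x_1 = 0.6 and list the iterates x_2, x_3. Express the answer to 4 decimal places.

g(0.4) = 0.134320, g(0.6) = -0.255188
x_2 = 0.600000 − (-0.255188)·(0.600000 − 0.400000) / (-0.255188 − 0.134320) = 0.600000 − (-0.051038)/(-0.389508) = 0.468969
g(0.468969) = -0.002772
x_3 = 0.468969 − (-0.002772)·(0.468969 − 0.600000) / (-0.002772 − (-0.255188)) = 0.468969 − (0.000363)/(0.252417) = 0.467530

0.4690, 0.4675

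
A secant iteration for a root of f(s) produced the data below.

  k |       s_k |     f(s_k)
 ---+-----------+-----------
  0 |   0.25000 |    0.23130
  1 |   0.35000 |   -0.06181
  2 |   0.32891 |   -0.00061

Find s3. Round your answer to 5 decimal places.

0.32870

s3 = 0.32891 − (-0.00061)·(0.32891 − 0.35000) / (-0.00061 − (-0.06181))
   = 0.32891 − (0.0000129)/(0.0612000) = 0.3286998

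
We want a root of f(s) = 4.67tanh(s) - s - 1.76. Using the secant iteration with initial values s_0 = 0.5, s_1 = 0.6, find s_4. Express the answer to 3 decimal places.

f(0.5) = -0.10191, f(0.6) = 0.14802
s_2 = 0.60000 − 0.14802·(0.60000 − 0.50000) / (0.14802 − (-0.10191)) = 0.60000 − (0.01480)/(0.24993) = 0.54078
f(0.54078) = 0.00422
s_3 = 0.54078 − 0.00422·(0.54078 − 0.60000) / (0.00422 − 0.14802) = 0.54078 − (-0.00025)/(-0.14380) = 0.53904
f(0.53904) = -0.00019
s_4 = 0.53904 − (-0.00019)·(0.53904 − 0.54078) / (-0.00019 − 0.00422) = 0.53904 − (0.00000)/(-0.00441) = 0.53911

0.539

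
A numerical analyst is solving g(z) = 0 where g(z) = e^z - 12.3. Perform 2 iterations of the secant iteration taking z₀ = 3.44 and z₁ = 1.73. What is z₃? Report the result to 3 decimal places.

g(3.44) = 18.88696, g(1.73) = -6.65935
z₂ = 1.73000 − (-6.65935)·(1.73000 − 3.44000) / (-6.65935 − 18.88696) = 1.73000 − (11.38748)/(-25.54630) = 2.17576
g(2.17576) = -3.49114
z₃ = 2.17576 − (-3.49114)·(2.17576 − 1.73000) / (-3.49114 − (-6.65935)) = 2.17576 − (-1.55620)/(3.16821) = 2.66695

2.667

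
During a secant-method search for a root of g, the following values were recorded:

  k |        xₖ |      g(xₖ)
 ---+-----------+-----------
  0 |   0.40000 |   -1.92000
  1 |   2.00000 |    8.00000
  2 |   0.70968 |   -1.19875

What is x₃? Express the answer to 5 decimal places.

x₃ = 0.70968 − (-1.19875)·(0.70968 − 2.00000) / (-1.19875 − 8.00000)
   = 0.70968 − (1.5467711)/(-9.1987500) = 0.8778301

0.87783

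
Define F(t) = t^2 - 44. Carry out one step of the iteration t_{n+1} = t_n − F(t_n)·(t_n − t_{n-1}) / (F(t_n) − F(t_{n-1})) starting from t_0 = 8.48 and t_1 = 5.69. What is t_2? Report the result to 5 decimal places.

6.51032

F(8.48) = 27.9104000, F(5.69) = -11.6239000
t_2 = 5.6900000 − (-11.6239000)·(5.6900000 − 8.4800000) / (-11.6239000 − 27.9104000) = 5.6900000 − (32.4306810)/(-39.5343000) = 6.5103176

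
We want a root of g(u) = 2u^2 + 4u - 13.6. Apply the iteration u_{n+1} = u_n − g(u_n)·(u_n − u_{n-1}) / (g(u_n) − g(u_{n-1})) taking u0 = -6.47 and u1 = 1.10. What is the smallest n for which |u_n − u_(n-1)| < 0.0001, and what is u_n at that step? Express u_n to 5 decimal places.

g(-6.47) = 44.2418000, g(1.10) = -6.7800000
u2 = 1.1000000 − (-6.7800000)·(7.5700000)/(-51.0218000) = 0.0940653;  |Δ| = 1.0059347
g(0.0940653) = -13.2060423
u3 = 0.0940653 − (-13.2060423)·(-1.0059347)/(-6.4260423) = 2.1613434;  |Δ| = 2.0672781
g(2.1613434) = 4.3881838
u4 = 2.1613434 − 4.3881838·(2.0672781)/(17.5942261) = 1.6457426;  |Δ| = 0.5156007
g(1.6457426) = -1.6000920
u5 = 1.6457426 − (-1.6000920)·(-0.5156007)/(-5.9882758) = 1.7835133;  |Δ| = 0.1377706
g(1.7835133) = -0.1041078
u6 = 1.7835133 − (-0.1041078)·(0.1377706)/(1.4959842) = 1.7931009;  |Δ| = 0.0095877
g(1.7931009) = 0.0028256
u7 = 1.7931009 − 0.0028256·(0.0095877)/(0.1069334) = 1.7928476;  |Δ| = 0.0002533
g(1.7928476) = -0.0000047
u8 = 1.7928476 − (-0.0000047)·(-0.0002533)/(-0.0028304) = 1.7928480;  |Δ| = 0.0000004
|u8 − u7| = 0.0000004 < 0.0001

n = 8, u_n = 1.79285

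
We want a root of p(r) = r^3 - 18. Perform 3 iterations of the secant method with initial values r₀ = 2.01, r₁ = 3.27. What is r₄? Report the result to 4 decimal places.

p(2.01) = -9.879399, p(3.27) = 16.965783
r₂ = 3.270000 − 16.965783·(3.270000 − 2.010000) / (16.965783 − (-9.879399)) = 3.270000 − (21.376887)/(26.845182) = 2.473697
p(2.473697) = -2.863002
r₃ = 2.473697 − (-2.863002)·(2.473697 − 3.270000) / (-2.863002 − 16.965783) = 2.473697 − (2.279816)/(-19.828785) = 2.588673
p(2.588673) = -0.652722
r₄ = 2.588673 − (-0.652722)·(2.588673 − 2.473697) / (-0.652722 − (-2.863002)) = 2.588673 − (-0.075047)/(2.210280) = 2.622626

2.6226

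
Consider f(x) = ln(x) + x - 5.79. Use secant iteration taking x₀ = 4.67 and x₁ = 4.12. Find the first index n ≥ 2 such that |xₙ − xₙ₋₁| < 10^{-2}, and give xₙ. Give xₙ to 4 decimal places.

f(4.67) = 0.421159, f(4.12) = -0.254147
x₂ = 4.120000 − (-0.254147)·(-0.550000)/(-0.675306) = 4.326989;  |Δ| = 0.206989
f(4.326989) = 0.001861
x₃ = 4.326989 − 0.001861·(0.206989)/(0.256008) = 4.325484;  |Δ| = 0.001504
|x₃ − x₂| = 0.001504 < 10^{-2}

n = 3, xₙ = 4.3255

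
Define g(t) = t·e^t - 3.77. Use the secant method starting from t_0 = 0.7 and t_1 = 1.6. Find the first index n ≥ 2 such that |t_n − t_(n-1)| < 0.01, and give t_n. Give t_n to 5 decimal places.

g(0.7) = -2.3603731, g(1.6) = 4.1548519
t_2 = 1.6000000 − 4.1548519·(0.9000000)/(6.5152250) = 1.0260572;  |Δ| = 0.5739428
g(1.0260572) = -0.9072559
t_3 = 1.0260572 − (-0.9072559)·(-0.5739428)/(-5.0621078) = 1.1289220;  |Δ| = 0.1028649
g(1.1289220) = -0.2790104
t_4 = 1.1289220 − (-0.2790104)·(0.1028649)/(0.6282456) = 1.1746054;  |Δ| = 0.0456834
g(1.1746054) = 0.0320395
t_5 = 1.1746054 − 0.0320395·(0.0456834)/(0.3110499) = 1.1698998;  |Δ| = 0.0047056
|t_5 − t_4| = 0.0047056 < 0.01

n = 5, t_n = 1.16990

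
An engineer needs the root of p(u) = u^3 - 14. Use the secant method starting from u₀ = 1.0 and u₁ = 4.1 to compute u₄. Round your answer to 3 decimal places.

2.630

p(1.0) = -13.00000, p(4.1) = 54.92100
u₂ = 4.10000 − 54.92100·(4.10000 − 1.00000) / (54.92100 − (-13.00000)) = 4.10000 − (170.25510)/(67.92100) = 1.59334
p(1.59334) = -9.95496
u₃ = 1.59334 − (-9.95496)·(1.59334 − 4.10000) / (-9.95496 − 54.92100) = 1.59334 − (24.95375)/(-64.87596) = 1.97797
p(1.97797) = -6.26141
u₄ = 1.97797 − (-6.26141)·(1.97797 − 1.59334) / (-6.26141 − (-9.95496)) = 1.97797 − (-2.40837)/(3.69355) = 2.63002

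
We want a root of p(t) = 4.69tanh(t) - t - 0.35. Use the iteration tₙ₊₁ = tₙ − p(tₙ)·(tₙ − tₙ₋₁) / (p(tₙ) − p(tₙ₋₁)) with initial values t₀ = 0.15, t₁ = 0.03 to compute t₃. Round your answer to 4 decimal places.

0.0952

p(0.15) = 0.198271, p(0.03) = -0.239342
t₂ = 0.030000 − (-0.239342)·(0.030000 − 0.150000) / (-0.239342 − 0.198271) = 0.030000 − (0.028721)/(-0.437613) = 0.095631
p(0.095631) = 0.001517
t₃ = 0.095631 − 0.001517·(0.095631 − 0.030000) / (0.001517 − (-0.239342)) = 0.095631 − (0.000100)/(0.240859) = 0.095218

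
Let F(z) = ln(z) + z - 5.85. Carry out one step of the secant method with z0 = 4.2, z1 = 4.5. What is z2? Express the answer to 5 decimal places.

F(4.2) = -0.2149155, F(4.5) = 0.1540774
z2 = 4.5000000 − 0.1540774·(4.5000000 − 4.2000000) / (0.1540774 − (-0.2149155)) = 4.5000000 − (0.0462232)/(0.3689929) = 4.3747314

4.37473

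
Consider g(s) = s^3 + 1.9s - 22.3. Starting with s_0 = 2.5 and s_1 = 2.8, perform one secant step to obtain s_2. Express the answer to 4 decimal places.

g(2.5) = -1.925000, g(2.8) = 4.972000
s_2 = 2.800000 − 4.972000·(2.800000 − 2.500000) / (4.972000 − (-1.925000)) = 2.800000 − (1.491600)/(6.897000) = 2.583732

2.5837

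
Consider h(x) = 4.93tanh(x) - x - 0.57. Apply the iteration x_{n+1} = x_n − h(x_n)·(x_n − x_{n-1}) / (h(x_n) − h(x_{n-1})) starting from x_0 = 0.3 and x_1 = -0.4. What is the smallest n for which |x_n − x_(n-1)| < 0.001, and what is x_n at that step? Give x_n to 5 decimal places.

h(0.3) = 0.5661712, h(-0.4) = -2.0431484
x_2 = -0.4000000 − (-2.0431484)·(-0.7000000)/(-2.6093196) = 0.1481137;  |Δ| = 0.5481137
h(0.1481137) = 0.0067938
x_3 = 0.1481137 − 0.0067938·(0.5481137)/(2.0499421) = 0.1462972;  |Δ| = 0.0018165
h(0.1462972) = -0.0001539
x_4 = 0.1462972 − (-0.0001539)·(-0.0018165)/(-0.0069476) = 0.1463374;  |Δ| = 0.0000402
|x_4 − x_3| = 0.0000402 < 0.001

n = 4, x_n = 0.14634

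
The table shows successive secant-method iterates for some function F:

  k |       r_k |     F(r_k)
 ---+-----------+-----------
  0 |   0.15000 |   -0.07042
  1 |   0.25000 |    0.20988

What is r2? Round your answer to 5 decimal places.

r2 = 0.25000 − 0.20988·(0.25000 − 0.15000) / (0.20988 − (-0.07042))
   = 0.25000 − (0.0209880)/(0.2803000) = 0.1751231

0.17512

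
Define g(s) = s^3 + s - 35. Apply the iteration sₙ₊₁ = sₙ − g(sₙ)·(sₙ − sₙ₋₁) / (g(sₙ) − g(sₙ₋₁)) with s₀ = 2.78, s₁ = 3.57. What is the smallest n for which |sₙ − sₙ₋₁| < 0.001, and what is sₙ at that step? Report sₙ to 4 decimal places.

n = 5, sₙ = 3.1692

g(2.78) = -10.735048, g(3.57) = 14.069293
s₂ = 3.570000 − 14.069293·(0.790000)/(24.804341) = 3.121903;  |Δ| = 0.448097
g(3.121903) = -1.451150
s₃ = 3.121903 − (-1.451150)·(-0.448097)/(-15.520443) = 3.163800;  |Δ| = 0.041897
g(3.163800) = -0.167729
s₄ = 3.163800 − (-0.167729)·(0.041897)/(1.283421) = 3.169276;  |Δ| = 0.005475
g(3.169276) = 0.002452
s₅ = 3.169276 − 0.002452·(0.005475)/(0.170181) = 3.169197;  |Δ| = 0.000079
|s₅ − s₄| = 0.000079 < 0.001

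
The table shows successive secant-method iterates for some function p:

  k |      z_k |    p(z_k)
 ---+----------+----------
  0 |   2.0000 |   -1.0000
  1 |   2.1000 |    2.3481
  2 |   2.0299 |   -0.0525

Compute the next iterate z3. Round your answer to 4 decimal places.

2.0314

z3 = 2.0299 − (-0.0525)·(2.0299 − 2.1000) / (-0.0525 − 2.3481)
   = 2.0299 − (0.003680)/(-2.400600) = 2.031433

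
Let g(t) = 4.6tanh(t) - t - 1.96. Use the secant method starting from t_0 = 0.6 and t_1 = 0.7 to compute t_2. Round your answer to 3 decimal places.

0.643

g(0.6) = -0.08957, g(0.7) = 0.12009
t_2 = 0.70000 − 0.12009·(0.70000 − 0.60000) / (0.12009 − (-0.08957)) = 0.70000 − (0.01201)/(0.20966) = 0.64272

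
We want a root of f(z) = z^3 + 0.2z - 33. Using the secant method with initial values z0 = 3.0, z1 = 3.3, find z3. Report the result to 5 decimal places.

f(3.0) = -5.4000000, f(3.3) = 3.5970000
z2 = 3.3000000 − 3.5970000·(3.3000000 − 3.0000000) / (3.5970000 − (-5.4000000)) = 3.3000000 − (1.0791000)/(8.9970000) = 3.1800600
f(3.1800600) = -0.2047351
z3 = 3.1800600 − (-0.2047351)·(3.1800600 − 3.3000000) / (-0.2047351 − 3.5970000) = 3.1800600 − (0.0245559)/(-3.8017351) = 3.1865192

3.18652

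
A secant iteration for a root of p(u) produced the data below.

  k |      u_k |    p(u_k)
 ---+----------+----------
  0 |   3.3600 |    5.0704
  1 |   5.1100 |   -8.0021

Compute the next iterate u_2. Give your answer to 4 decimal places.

u_2 = 5.1100 − (-8.0021)·(5.1100 − 3.3600) / (-8.0021 − 5.0704)
   = 5.1100 − (-14.003675)/(-13.072500) = 4.038768

4.0388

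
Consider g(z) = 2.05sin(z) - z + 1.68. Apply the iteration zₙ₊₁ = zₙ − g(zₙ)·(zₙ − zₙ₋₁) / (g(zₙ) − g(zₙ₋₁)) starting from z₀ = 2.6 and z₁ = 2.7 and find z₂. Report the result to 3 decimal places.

g(2.6) = 0.13678, g(2.7) = -0.14387
z₂ = 2.70000 − (-0.14387)·(2.70000 − 2.60000) / (-0.14387 − 0.13678) = 2.70000 − (-0.01439)/(-0.28065) = 2.64874

2.649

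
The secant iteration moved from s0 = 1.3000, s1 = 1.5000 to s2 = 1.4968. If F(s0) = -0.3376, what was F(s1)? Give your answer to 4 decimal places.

0.0055

The secant line through (1.3000, -0.3376) and (1.5000, F(s1)) crosses zero at s2 = 1.4968.
So (1.3000, -0.3376), (1.5000, F(s1)), (1.4968, 0) are collinear:
F(s1) = -0.3376 · (1.5000 − 1.4968) / (1.3000 − 1.4968) = -0.3376 · (0.003200)/(-0.196800) = 0.005489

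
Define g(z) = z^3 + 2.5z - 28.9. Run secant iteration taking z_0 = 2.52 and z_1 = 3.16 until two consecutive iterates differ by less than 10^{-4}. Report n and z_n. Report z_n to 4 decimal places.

g(2.52) = -6.596992, g(3.16) = 10.554496
z_2 = 3.160000 − 10.554496·(0.640000)/(17.151488) = 2.766164;  |Δ| = 0.393836
g(2.766164) = -0.818840
z_3 = 2.766164 − (-0.818840)·(-0.393836)/(-11.373336) = 2.794519;  |Δ| = 0.028355
g(2.794519) = -0.090374
z_4 = 2.794519 − (-0.090374)·(0.028355)/(0.728467) = 2.798036;  |Δ| = 0.003518
g(2.798036) = 0.000937
z_5 = 2.798036 − 0.000937·(0.003518)/(0.091311) = 2.798000;  |Δ| = 0.000036
|z_5 − z_4| = 0.000036 < 10^{-4}

n = 5, z_n = 2.7980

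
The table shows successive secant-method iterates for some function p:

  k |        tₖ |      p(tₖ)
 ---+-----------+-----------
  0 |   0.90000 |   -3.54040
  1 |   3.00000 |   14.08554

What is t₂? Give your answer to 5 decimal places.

t₂ = 3.00000 − 14.08554·(3.00000 − 0.90000) / (14.08554 − (-3.54040))
   = 3.00000 − (29.5796340)/(17.6259400) = 1.3218124

1.32181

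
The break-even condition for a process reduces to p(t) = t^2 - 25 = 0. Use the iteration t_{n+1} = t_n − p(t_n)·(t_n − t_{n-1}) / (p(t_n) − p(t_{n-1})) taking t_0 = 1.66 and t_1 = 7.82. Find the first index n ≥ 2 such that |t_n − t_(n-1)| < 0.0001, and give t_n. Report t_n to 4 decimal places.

p(1.66) = -22.244400, p(7.82) = 36.152400
t_2 = 7.820000 − 36.152400·(6.160000)/(58.396800) = 4.006456;  |Δ| = 3.813544
p(4.006456) = -8.948313
t_3 = 4.006456 − (-8.948313)·(-3.813544)/(-45.100713) = 4.763091;  |Δ| = 0.756635
p(4.763091) = -2.312965
t_4 = 4.763091 − (-2.312965)·(0.756635)/(6.635348) = 5.026841;  |Δ| = 0.263750
p(5.026841) = 0.269126
t_5 = 5.026841 − 0.269126·(0.263750)/(2.582091) = 4.999350;  |Δ| = 0.027490
p(4.999350) = -0.006495
t_6 = 4.999350 − (-0.006495)·(-0.027490)/(-0.275621) = 4.999998;  |Δ| = 0.000648
p(4.999998) = -0.000017
t_7 = 4.999998 − (-0.000017)·(0.000648)/(0.006477) = 5.000000;  |Δ| = 0.000002
|t_7 − t_6| = 0.000002 < 0.0001

n = 7, t_n = 5.0000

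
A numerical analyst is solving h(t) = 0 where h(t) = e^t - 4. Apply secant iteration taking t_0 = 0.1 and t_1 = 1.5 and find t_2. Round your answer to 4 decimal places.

h(0.1) = -2.894829, h(1.5) = 0.481689
t_2 = 1.500000 − 0.481689·(1.500000 − 0.100000) / (0.481689 − (-2.894829)) = 1.500000 − (0.674365)/(3.376518) = 1.300278

1.3003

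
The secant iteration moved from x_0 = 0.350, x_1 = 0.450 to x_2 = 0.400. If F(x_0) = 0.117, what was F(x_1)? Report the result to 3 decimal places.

The secant line through (0.350, 0.117) and (0.450, F(x_1)) crosses zero at x_2 = 0.400.
So (0.350, 0.117), (0.450, F(x_1)), (0.400, 0) are collinear:
F(x_1) = 0.117 · (0.450 − 0.400) / (0.350 − 0.400) = 0.117 · (0.05000)/(-0.05000) = -0.11700

-0.117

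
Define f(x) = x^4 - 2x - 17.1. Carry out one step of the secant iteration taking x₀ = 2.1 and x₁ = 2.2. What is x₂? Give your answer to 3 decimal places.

f(2.1) = -1.85190, f(2.2) = 1.92560
x₂ = 2.20000 − 1.92560·(2.20000 − 2.10000) / (1.92560 − (-1.85190)) = 2.20000 − (0.19256)/(3.77750) = 2.14902

2.149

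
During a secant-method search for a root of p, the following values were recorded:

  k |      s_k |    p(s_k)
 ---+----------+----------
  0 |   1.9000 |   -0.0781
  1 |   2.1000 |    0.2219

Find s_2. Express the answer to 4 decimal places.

s_2 = 2.1000 − 0.2219·(2.1000 − 1.9000) / (0.2219 − (-0.0781))
   = 2.1000 − (0.044380)/(0.300000) = 1.952067

1.9521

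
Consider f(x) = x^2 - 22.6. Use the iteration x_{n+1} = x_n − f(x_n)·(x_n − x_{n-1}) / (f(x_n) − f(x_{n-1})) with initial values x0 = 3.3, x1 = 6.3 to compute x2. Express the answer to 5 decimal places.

4.51979

f(3.3) = -11.7100000, f(6.3) = 17.0900000
x2 = 6.3000000 − 17.0900000·(6.3000000 − 3.3000000) / (17.0900000 − (-11.7100000)) = 6.3000000 − (51.2700000)/(28.8000000) = 4.5197917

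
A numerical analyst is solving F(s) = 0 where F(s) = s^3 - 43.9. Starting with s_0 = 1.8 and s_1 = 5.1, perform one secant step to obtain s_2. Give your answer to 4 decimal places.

2.7906

F(1.8) = -38.068000, F(5.1) = 88.751000
s_2 = 5.100000 − 88.751000·(5.100000 − 1.800000) / (88.751000 − (-38.068000)) = 5.100000 − (292.878300)/(126.819000) = 2.790580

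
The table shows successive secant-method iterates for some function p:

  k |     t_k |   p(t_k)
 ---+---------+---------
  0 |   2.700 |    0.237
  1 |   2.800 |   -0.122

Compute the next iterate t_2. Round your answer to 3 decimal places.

t_2 = 2.800 − (-0.122)·(2.800 − 2.700) / (-0.122 − 0.237)
   = 2.800 − (-0.01220)/(-0.35900) = 2.76602

2.766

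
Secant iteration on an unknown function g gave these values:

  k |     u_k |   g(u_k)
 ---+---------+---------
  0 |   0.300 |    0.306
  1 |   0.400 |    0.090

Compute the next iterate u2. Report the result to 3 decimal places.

u2 = 0.400 − 0.090·(0.400 − 0.300) / (0.090 − 0.306)
   = 0.400 − (0.00900)/(-0.21600) = 0.44167

0.442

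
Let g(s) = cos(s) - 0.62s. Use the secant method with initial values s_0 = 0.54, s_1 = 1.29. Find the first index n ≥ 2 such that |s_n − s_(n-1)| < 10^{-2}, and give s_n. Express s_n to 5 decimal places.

g(0.54) = 0.5229087, g(1.29) = -0.5226791
s_2 = 1.2900000 − (-0.5226791)·(0.7500000)/(-1.0455878) = 0.9150823;  |Δ| = 0.3749177
g(0.9150823) = 0.0423743
s_3 = 0.9150823 − 0.0423743·(-0.3749177)/(0.5650534) = 0.9431980;  |Δ| = 0.0281157
g(0.9431980) = 0.0024197
s_4 = 0.9431980 − 0.0024197·(0.0281157)/(-0.0399546) = 0.9449007;  |Δ| = 0.0017027
|s_4 − s_3| = 0.0017027 < 10^{-2}

n = 4, s_n = 0.94490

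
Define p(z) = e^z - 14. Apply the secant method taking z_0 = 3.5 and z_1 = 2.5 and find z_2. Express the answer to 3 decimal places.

2.587

p(3.5) = 19.11545, p(2.5) = -1.81751
z_2 = 2.50000 − (-1.81751)·(2.50000 − 3.50000) / (-1.81751 − 19.11545) = 2.50000 − (1.81751)/(-20.93296) = 2.58683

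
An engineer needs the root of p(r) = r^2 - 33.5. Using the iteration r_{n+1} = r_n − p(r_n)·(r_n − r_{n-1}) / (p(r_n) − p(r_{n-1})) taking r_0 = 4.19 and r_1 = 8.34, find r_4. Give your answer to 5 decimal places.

5.78967

p(4.19) = -15.9439000, p(8.34) = 36.0556000
r_2 = 8.3400000 − 36.0556000·(8.3400000 − 4.1900000) / (36.0556000 − (-15.9439000)) = 8.3400000 − (149.6307400)/(51.9995000) = 5.4624581
p(5.4624581) = -3.6615515
r_3 = 5.4624581 − (-3.6615515)·(5.4624581 − 8.3400000) / (-3.6615515 − 36.0556000) = 5.4624581 − (10.5362679)/(-39.7171515) = 5.7277407
p(5.7277407) = -0.6929869
r_4 = 5.7277407 − (-0.6929869)·(5.7277407 − 5.4624581) / (-0.6929869 − (-3.6615515)) = 5.7277407 − (-0.1838373)/(2.9685646) = 5.7896687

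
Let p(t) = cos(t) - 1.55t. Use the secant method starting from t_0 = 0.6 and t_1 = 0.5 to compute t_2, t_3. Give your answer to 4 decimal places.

p(0.6) = -0.104664, p(0.5) = 0.102583
t_2 = 0.500000 − 0.102583·(0.500000 − 0.600000) / (0.102583 − (-0.104664)) = 0.500000 − (-0.010258)/(0.207247) = 0.549498
p(0.549498) = 0.001065
t_3 = 0.549498 − 0.001065·(0.549498 − 0.500000) / (0.001065 − 0.102583) = 0.549498 − (0.000053)/(-0.101517) = 0.550017

0.5495, 0.5500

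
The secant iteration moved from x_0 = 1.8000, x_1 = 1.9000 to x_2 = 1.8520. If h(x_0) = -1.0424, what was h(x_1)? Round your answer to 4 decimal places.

0.9622

The secant line through (1.8000, -1.0424) and (1.9000, h(x_1)) crosses zero at x_2 = 1.8520.
So (1.8000, -1.0424), (1.9000, h(x_1)), (1.8520, 0) are collinear:
h(x_1) = -1.0424 · (1.9000 − 1.8520) / (1.8000 − 1.8520) = -1.0424 · (0.048000)/(-0.052000) = 0.962215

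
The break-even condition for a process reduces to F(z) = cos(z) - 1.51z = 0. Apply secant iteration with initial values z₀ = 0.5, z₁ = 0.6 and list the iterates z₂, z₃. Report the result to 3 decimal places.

0.560, 0.561

F(0.5) = 0.12258, F(0.6) = -0.08066
z₂ = 0.60000 − (-0.08066)·(0.60000 − 0.50000) / (-0.08066 − 0.12258) = 0.60000 − (-0.00807)/(-0.20325) = 0.56031
F(0.56031) = 0.00102
z₃ = 0.56031 − 0.00102·(0.56031 − 0.60000) / (0.00102 − (-0.08066)) = 0.56031 − (-0.00004)/(0.08168) = 0.56081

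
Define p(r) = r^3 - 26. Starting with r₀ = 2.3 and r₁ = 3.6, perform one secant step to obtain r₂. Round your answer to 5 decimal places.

p(2.3) = -13.8330000, p(3.6) = 20.6560000
r₂ = 3.6000000 − 20.6560000·(3.6000000 − 2.3000000) / (20.6560000 − (-13.8330000)) = 3.6000000 − (26.8528000)/(34.4890000) = 2.8214097

2.82141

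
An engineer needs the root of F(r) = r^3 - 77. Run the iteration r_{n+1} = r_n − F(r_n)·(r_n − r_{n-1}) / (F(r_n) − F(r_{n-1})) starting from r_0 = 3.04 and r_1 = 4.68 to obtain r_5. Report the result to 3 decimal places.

4.254

F(3.04) = -48.90554, F(4.68) = 25.50323
r_2 = 4.68000 − 25.50323·(4.68000 − 3.04000) / (25.50323 − (-48.90554)) = 4.68000 − (41.82530)/(74.40877) = 4.11790
F(4.11790) = -7.17245
r_3 = 4.11790 − (-7.17245)·(4.11790 − 4.68000) / (-7.17245 − 25.50323) = 4.11790 − (4.03164)/(-32.67568) = 4.24128
F(4.24128) = -0.70582
r_4 = 4.24128 − (-0.70582)·(4.24128 − 4.11790) / (-0.70582 − (-7.17245)) = 4.24128 − (-0.08709)/(6.46663) = 4.25475
F(4.25475) = 0.02325
r_5 = 4.25475 − 0.02325·(4.25475 − 4.24128) / (0.02325 − (-0.70582)) = 4.25475 − (0.00031)/(0.72907) = 4.25432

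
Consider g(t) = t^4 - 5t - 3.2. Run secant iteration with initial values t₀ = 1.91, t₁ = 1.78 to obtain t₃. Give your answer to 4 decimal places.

g(1.91) = 0.558634, g(1.78) = -2.061241
t₂ = 1.780000 − (-2.061241)·(1.780000 − 1.910000) / (-2.061241 − 0.558634) = 1.780000 − (0.267961)/(-2.619875) = 1.882280
g(1.882280) = -0.058702
t₃ = 1.882280 − (-0.058702)·(1.882280 − 1.780000) / (-0.058702 − (-2.061241)) = 1.882280 − (-0.006004)/(2.002539) = 1.885278

1.8853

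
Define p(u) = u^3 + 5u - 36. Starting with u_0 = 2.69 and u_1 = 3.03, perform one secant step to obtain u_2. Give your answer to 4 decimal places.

2.7943

p(2.69) = -3.084891, p(3.03) = 6.968127
u_2 = 3.030000 − 6.968127·(3.030000 − 2.690000) / (6.968127 − (-3.084891)) = 3.030000 − (2.369163)/(10.053018) = 2.794333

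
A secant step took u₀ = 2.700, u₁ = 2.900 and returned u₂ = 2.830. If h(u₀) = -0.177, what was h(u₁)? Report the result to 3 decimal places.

The secant line through (2.700, -0.177) and (2.900, h(u₁)) crosses zero at u₂ = 2.830.
So (2.700, -0.177), (2.900, h(u₁)), (2.830, 0) are collinear:
h(u₁) = -0.177 · (2.900 − 2.830) / (2.700 − 2.830) = -0.177 · (0.07000)/(-0.13000) = 0.09531

0.095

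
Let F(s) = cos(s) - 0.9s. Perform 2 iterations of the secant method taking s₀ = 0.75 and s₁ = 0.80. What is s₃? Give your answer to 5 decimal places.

F(0.75) = 0.0566889, F(0.80) = -0.0232933
s₂ = 0.8000000 − (-0.0232933)·(0.8000000 − 0.7500000) / (-0.0232933 − 0.0566889) = 0.8000000 − (-0.0011647)/(-0.0799822) = 0.7854384
F(0.7854384) = 0.0001837
s₃ = 0.7854384 − 0.0001837·(0.7854384 − 0.8000000) / (0.0001837 − (-0.0232933)) = 0.7854384 − (-0.0000027)/(0.0234770) = 0.7855524

0.78555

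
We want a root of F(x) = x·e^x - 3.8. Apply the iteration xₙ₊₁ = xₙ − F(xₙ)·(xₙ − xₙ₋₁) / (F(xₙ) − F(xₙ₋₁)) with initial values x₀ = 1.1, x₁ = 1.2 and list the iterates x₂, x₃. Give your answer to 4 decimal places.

F(1.1) = -0.495417, F(1.2) = 0.184140
x₂ = 1.200000 − 0.184140·(1.200000 − 1.100000) / (0.184140 − (-0.495417)) = 1.200000 − (0.018414)/(0.679558) = 1.172903
F(1.172903) = -0.009929
x₃ = 1.172903 − (-0.009929)·(1.172903 − 1.200000) / (-0.009929 − 0.184140) = 1.172903 − (0.000269)/(-0.194069) = 1.174289

1.1729, 1.1743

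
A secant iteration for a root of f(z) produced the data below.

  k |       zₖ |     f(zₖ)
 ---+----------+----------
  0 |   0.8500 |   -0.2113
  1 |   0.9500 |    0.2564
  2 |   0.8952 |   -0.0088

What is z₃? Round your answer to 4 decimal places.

z₃ = 0.8952 − (-0.0088)·(0.8952 − 0.9500) / (-0.0088 − 0.2564)
   = 0.8952 − (0.000482)/(-0.265200) = 0.897018

0.8970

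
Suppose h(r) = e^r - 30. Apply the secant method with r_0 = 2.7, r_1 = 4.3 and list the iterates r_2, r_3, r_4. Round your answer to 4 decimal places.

3.1113, 3.2864, 3.4190

h(2.7) = -15.120268, h(4.3) = 43.699794
r_2 = 4.300000 − 43.699794·(4.300000 − 2.700000) / (43.699794 − (-15.120268)) = 4.300000 − (69.919670)/(58.820062) = 3.111296
h(3.111296) = -7.549889
r_3 = 3.111296 − (-7.549889)·(3.111296 − 4.300000) / (-7.549889 − 43.699794) = 3.111296 − (8.974587)/(-51.249683) = 3.286411
h(3.286411) = -3.253316
r_4 = 3.286411 − (-3.253316)·(3.286411 − 3.111296) / (-3.253316 − (-7.549889)) = 3.286411 − (-0.569704)/(4.296574) = 3.419006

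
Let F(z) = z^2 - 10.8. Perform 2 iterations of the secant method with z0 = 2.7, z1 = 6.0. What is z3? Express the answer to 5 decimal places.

3.23182

F(2.7) = -3.5100000, F(6.0) = 25.2000000
z2 = 6.0000000 − 25.2000000·(6.0000000 − 2.7000000) / (25.2000000 − (-3.5100000)) = 6.0000000 − (83.1600000)/(28.7100000) = 3.1034483
F(3.1034483) = -1.1686088
z3 = 3.1034483 − (-1.1686088)·(3.1034483 − 6.0000000) / (-1.1686088 − 25.2000000) = 3.1034483 − (3.3849358)/(-26.3686088) = 3.2318182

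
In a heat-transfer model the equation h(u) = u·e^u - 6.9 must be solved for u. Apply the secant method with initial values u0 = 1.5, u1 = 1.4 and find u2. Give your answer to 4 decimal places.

h(1.5) = -0.177466, h(1.4) = -1.222720
u2 = 1.400000 − (-1.222720)·(1.400000 − 1.500000) / (-1.222720 − (-0.177466)) = 1.400000 − (0.122272)/(-1.045254) = 1.516978

1.5170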